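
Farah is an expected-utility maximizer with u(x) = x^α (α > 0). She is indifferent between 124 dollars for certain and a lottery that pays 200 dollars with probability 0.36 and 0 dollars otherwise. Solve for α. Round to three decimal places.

The lottery's expected utility is 0.36·u(200) + 0.64·u(0) = 0.36·200^α (since u(0) = 0 for α > 0).
Equating: 124^α = 0.36·200^α, i.e. 0.6200^α = 0.36.
Take logs: α = ln 0.36 / ln(124/200) ≈ 2.13719.

α ≈ 2.137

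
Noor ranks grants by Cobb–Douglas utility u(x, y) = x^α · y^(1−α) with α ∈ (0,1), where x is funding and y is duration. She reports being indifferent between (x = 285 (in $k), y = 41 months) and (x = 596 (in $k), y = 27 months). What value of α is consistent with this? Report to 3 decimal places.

α ≈ 0.362

Indifference: 285^α · 41^(1−α) = 596^α · 27^(1−α).
Taking logs: α·ln 285 + (1−α)·ln 41 = α·ln 596 + (1−α)·ln 27, i.e. α·-0.737751 = (1−α)·-0.417735.
Thus α·(-1.155486) = -0.417735, so α = -0.417735/-1.155486 ≈ 0.362.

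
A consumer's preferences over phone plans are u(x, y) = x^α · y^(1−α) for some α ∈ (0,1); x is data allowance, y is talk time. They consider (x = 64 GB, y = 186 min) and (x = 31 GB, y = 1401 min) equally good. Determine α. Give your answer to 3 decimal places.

The Cobb–Douglas utilities coincide, so 64^α·186^(1−α) = 31^α·1401^(1−α).
(64/31)^α = (1401/186)^(1−α); take logs: α·ln(64/31) = (1−α)·ln(1401/186), i.e. α·0.724896 = (1−α)·2.019195.
Thus α·(2.744091) = 2.019195, so α = 2.019195/2.744091 ≈ 0.736.

α ≈ 0.736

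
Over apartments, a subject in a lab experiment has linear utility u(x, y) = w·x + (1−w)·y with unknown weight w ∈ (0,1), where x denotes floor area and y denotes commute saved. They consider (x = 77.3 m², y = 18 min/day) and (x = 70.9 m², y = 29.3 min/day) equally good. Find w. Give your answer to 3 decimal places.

Equating utilities: w·77.3 + (1−w)·18 = w·70.9 + (1−w)·29.3.
Collecting terms: w·6.4 = (1−w)·11.3.
So w/(1−w) = 11.3/6.4 = 1.7656, giving w = 11.3/(6.4+11.3) = 0.638.

w = 0.638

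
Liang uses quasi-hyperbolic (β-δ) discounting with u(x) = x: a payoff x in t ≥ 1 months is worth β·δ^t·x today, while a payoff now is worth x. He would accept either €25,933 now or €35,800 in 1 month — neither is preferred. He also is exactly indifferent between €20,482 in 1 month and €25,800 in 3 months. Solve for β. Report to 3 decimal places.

The second indifference involves only future payoffs, so β cancels: β·δ^1·20482 = β·δ^3·25800, giving δ^2 = 20482/25800 = 0.79388, so δ = 0.89100.
The first indifference: 25933 = β·δ·35800, so β = 25933/(δ·35800) = 25933/(0.89100·35800) ≈ 0.813.

β ≈ 0.813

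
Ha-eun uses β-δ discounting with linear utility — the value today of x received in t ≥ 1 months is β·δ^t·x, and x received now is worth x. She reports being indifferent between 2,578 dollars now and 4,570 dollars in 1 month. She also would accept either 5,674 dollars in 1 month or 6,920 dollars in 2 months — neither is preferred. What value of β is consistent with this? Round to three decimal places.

β ≈ 0.688

The second indifference involves only future payoffs, so β cancels: β·δ^1·5674 = β·δ^2·6920, giving δ = 5674/6920 = 0.81994.
The first indifference: 2578 = β·δ·4570, so β = 2578/(δ·4570) = 2578/(0.81994·4570) ≈ 0.688.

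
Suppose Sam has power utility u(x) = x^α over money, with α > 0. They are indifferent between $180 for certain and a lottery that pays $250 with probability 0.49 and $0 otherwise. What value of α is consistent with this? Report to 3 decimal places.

The lottery's expected utility is 0.49·u(250) + 0.51·u(0) = 0.49·250^α (since u(0) = 0 for α > 0).
Setting u(180) equal to that: 180^α = 0.49·250^α ⇒ (180/250)^α = 0.49.
Take logs: α = ln 0.49 / ln(180/250) ≈ 2.17151.

α ≈ 2.172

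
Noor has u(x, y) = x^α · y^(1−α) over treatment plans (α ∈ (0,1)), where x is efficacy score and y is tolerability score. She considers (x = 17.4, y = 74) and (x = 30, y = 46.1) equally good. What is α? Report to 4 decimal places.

Indifference: 17.4^α · 74^(1−α) = 30^α · 46.1^(1−α).
(17.4/30)^α = (46.1/74)^(1−α); take logs: α·ln(17.4/30) = (1−α)·ln(46.1/74), i.e. α·-0.5447272 = (1−α)·-0.4732521.
Thus α·(-1.0179793) = -0.4732521, so α = -0.4732521/-1.0179793 ≈ 0.4649.

α ≈ 0.4649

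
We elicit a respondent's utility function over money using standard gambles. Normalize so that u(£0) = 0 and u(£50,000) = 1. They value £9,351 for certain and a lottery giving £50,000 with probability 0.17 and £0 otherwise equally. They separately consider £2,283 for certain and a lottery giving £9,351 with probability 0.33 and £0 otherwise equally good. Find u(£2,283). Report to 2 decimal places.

From the first indifference, u(£9,351) = 0.17·u(£50,000) + 0.83·u(£0) = 0.17·1 + 0.83·0 = 0.17.
The second indifference gives u(£2,283) = 0.33·u(£9,351) + 0.67·u(£0) = 0.33·0.17 + 0.67·0.00 = 0.0561.

0.06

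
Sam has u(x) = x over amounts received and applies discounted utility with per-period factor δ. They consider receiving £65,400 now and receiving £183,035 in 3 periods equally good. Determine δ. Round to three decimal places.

Indifference means u(65400) = δ^3 · u(183035), so δ^3 = u(65400)/u(183035).
With u(x) = x: δ^3 = 65400/183035 = 0.35731.
Hence δ = (0.35731)^(1/3) = 0.70960.

δ ≈ 0.710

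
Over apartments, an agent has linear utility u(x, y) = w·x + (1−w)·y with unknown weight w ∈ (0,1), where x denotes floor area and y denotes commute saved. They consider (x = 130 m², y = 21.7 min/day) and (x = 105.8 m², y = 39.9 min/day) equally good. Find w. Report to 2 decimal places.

Indifference: w·130 + (1−w)·21.7 = w·105.8 + (1−w)·39.9.
Collecting terms: w·24.2 = (1−w)·18.2.
So w/(1−w) = 18.2/24.2 = 0.7521, giving w = 18.2/(24.2+18.2) = 0.43.

w = 0.43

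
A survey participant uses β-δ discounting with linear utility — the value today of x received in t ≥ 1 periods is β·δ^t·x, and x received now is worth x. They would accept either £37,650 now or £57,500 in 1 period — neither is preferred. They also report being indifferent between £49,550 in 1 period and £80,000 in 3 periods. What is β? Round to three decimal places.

β ≈ 0.832

Both payoffs in the second observation are in the future, so β drops out: δ^1·49550 = δ^3·80000 ⇒ δ^2 = 49550/80000 = 0.61938, so δ = 0.78700.
Now use the now-vs-future pair: 37650 = β·δ·57500 gives β = 37650/(0.78700·57500) ≈ 0.832.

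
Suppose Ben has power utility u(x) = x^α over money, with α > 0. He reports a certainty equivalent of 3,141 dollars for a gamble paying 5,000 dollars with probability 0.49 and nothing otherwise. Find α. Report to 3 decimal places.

The lottery's expected utility is 0.49·u(5000) + 0.51·u(0) = 0.49·5000^α (since u(0) = 0 for α > 0).
Indifference: 3141^α = 0.49·5000^α, so (3141/5000)^α = 0.49.
α = ln(0.49) / ln(3141/5000) = -0.713350/-0.464897 ≈ 1.534.

α ≈ 1.534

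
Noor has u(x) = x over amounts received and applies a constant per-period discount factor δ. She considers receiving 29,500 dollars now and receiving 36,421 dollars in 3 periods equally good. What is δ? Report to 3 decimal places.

The payoff in 3 periods is discounted by δ^3, so u(29500) = δ^3·u(36421) and δ^3 = u(29500)/u(36421).
With u(x) = x: δ^3 = 29500/36421 = 0.80997.
Hence δ = (0.80997)^(1/3) = 0.93216.

δ ≈ 0.932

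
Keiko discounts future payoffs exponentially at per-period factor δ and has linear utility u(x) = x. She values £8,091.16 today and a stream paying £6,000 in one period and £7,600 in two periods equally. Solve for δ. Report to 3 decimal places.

δ ≈ 0.710

Equating present values: 8091.16 = 6000δ + 7600δ².
Rearranged: 7600δ² + 6000δ − 8091.16 = 0.
By the quadratic formula (taking the positive root), δ = (−6000 + √281971264.00) / 15200 ≈ 0.710.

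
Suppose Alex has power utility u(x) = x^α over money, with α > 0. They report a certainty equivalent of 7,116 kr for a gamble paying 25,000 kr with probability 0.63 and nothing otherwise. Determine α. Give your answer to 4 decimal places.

EU(lottery) = 0.63·25000^α + 0.37·0 = 0.63·25000^α.
Equating: 7116^α = 0.63·25000^α, i.e. 0.2846^α = 0.63.
Take logs: α = ln 0.63 / ln(7116/25000) ≈ 0.367707.

α ≈ 0.3677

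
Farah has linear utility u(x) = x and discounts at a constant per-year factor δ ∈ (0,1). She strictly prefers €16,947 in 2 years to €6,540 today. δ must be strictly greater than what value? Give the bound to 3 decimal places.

Under u(x) = x this choice says 6540 < δ^2·16947.
Dividing by 16947: δ^2 > 0.38591. Both sides are positive, so the square root keeps the direction.
δ > 0.38591^(1/2) = 0.621.

δ > 0.621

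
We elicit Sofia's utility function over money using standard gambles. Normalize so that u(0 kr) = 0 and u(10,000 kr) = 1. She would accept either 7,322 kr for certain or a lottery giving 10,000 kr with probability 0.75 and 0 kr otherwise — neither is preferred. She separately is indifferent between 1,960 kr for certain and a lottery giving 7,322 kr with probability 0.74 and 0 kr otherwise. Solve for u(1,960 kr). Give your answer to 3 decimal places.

0.555

The first gamble pins u(7,322 kr): it must equal 0.75·1 + 0.25·0 = 0.75.
Then u(1,960 kr) = 0.74·u(7,322 kr) + 0.26·u(0 kr) = 0.74·0.75 + 0.26·0.00 = 0.5550.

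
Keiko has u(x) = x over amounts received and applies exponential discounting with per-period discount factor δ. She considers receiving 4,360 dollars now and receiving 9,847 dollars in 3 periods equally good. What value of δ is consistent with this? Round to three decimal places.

δ ≈ 0.762

Equating discounted utilities: u(4360) = δ^3·u(9847) ⇒ δ^3 = u(4360)/u(9847).
With u(x) = x: δ^3 = 4360/9847 = 0.44277.
So δ = 0.44277^(1/3) ≈ 0.762.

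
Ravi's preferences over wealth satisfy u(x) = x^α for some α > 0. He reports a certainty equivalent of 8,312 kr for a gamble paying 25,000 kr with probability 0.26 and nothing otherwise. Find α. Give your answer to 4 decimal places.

Since u(0) = 0, the lottery's EU is 0.26·25000^α.
Setting u(8312) equal to that: 8312^α = 0.26·25000^α ⇒ (8312/25000)^α = 0.26.
α = ln(0.26) / ln(8312/25000) = -1.3470736/-1.1011756 ≈ 1.2233.

α ≈ 1.2233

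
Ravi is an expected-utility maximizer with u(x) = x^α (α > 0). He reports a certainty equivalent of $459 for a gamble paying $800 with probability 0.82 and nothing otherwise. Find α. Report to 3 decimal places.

α ≈ 0.357

The lottery's expected utility is 0.82·u(800) + 0.18·u(0) = 0.82·800^α (since u(0) = 0 for α > 0).
Indifference: 459^α = 0.82·800^α, so (459/800)^α = 0.82.
α = ln(0.82) / ln(459/800) = -0.198451/-0.555562 ≈ 0.357.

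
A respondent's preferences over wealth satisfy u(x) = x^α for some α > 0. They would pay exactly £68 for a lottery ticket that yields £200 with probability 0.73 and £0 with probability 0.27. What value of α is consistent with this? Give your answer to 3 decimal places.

α ≈ 0.292

Since u(0) = 0, the lottery's EU is 0.73·200^α.
Setting u(68) equal to that: 68^α = 0.73·200^α ⇒ (68/200)^α = 0.73.
α = ln(0.73) / ln(68/200) = -0.314711/-1.078810 ≈ 0.292.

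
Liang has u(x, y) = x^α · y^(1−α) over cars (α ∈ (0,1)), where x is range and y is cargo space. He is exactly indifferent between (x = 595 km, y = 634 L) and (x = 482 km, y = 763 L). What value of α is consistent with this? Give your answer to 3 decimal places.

α ≈ 0.468

Set the two utilities equal: 595^α·634^(1−α) = 482^α·763^(1−α).
Rearrange to (595/482)^α = (763/634)^(1−α) and take logs: α·0.210617 = (1−α)·0.185209.
So α/(1−α) = (0.185209)/(0.210617) = 0.879364, and α = 0.879364/1.879364 ≈ 0.468.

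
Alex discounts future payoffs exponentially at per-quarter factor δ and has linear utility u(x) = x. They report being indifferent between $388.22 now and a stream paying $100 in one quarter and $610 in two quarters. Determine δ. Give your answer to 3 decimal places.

Present value of the stream is 100·δ + 610·δ². Indifference gives 100δ + 610δ² = 388.22.
So 610δ² + 100δ − 388.22 = 0.
By the quadratic formula (taking the positive root), δ = (−100 + √957256.80) / 1220 ≈ 0.720.

δ ≈ 0.720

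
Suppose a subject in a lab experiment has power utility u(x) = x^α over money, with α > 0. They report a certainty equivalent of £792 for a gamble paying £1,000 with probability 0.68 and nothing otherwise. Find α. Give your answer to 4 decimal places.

EU(lottery) = 0.68·1000^α + 0.32·0 = 0.68·1000^α.
Indifference: 792^α = 0.68·1000^α, so (792/1000)^α = 0.68.
Take logs: α = ln 0.68 / ln(792/1000) ≈ 1.653828.

α ≈ 1.6538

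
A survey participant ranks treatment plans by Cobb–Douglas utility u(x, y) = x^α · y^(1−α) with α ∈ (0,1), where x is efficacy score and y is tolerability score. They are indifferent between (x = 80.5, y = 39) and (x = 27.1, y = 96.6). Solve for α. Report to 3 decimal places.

α ≈ 0.454

Set the two utilities equal: 80.5^α·39^(1−α) = 27.1^α·96.6^(1−α).
(80.5/27.1)^α = (96.6/39)^(1−α); take logs: α·ln(80.5/27.1) = (1−α)·ln(96.6/39), i.e. α·1.088723 = (1−α)·0.907017.
Thus α·(1.995740) = 0.907017, so α = 0.907017/1.995740 ≈ 0.454.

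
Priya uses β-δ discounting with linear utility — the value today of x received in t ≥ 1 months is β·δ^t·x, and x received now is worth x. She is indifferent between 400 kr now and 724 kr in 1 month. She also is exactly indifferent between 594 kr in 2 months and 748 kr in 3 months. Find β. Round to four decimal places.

β ≈ 0.6957

Both payoffs in the second observation are in the future, so β drops out: δ^2·594 = δ^3·748 ⇒ δ = 594/748 = 0.79412.
Substituting δ into 400 = β·δ·724: β = 400/(574.941) ≈ 0.6957.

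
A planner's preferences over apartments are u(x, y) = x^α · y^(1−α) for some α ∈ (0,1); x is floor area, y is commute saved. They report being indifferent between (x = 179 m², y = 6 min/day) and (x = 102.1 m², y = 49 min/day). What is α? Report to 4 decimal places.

Indifference: 179^α · 6^(1−α) = 102.1^α · 49^(1−α).
Taking logs: α·ln 179 + (1−α)·ln 6 = α·ln 102.1 + (1−α)·ln 49, i.e. α·0.5614331 = (1−α)·2.1000608.
With A = 0.5614331 and B = 2.1000608: α·A = (1−α)·B, so α = B/(A+B) = 2.1000608/2.6614939 ≈ 0.7891.

α ≈ 0.7891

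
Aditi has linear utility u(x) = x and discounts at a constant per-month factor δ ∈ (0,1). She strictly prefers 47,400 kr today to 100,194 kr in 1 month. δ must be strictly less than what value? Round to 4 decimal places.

δ < 0.4731

The preference means 47400 > δ·100194.
So δ < 47400/100194 = 0.47308.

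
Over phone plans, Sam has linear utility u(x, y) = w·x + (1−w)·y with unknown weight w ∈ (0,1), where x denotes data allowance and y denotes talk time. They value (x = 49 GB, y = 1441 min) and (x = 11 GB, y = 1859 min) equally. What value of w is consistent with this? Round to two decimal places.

w = 0.92

u(49,1441) = u(11,1859) means w·49 + (1−w)·1441 = w·11 + (1−w)·1859.
Collecting terms: w·38 = (1−w)·418.
Hence w = 418/(38+418) = 418/456 = 0.92.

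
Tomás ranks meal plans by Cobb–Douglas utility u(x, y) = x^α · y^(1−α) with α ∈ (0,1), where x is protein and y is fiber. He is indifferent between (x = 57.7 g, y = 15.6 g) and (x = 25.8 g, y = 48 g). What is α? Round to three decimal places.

α ≈ 0.583

Set the two utilities equal: 57.7^α·15.6^(1−α) = 25.8^α·48^(1−α).
Rearrange to (57.7/25.8)^α = (48/15.6)^(1−α) and take logs: α·0.804883 = (1−α)·1.123930.
Thus α·(1.928813) = 1.123930, so α = 1.123930/1.928813 ≈ 0.583.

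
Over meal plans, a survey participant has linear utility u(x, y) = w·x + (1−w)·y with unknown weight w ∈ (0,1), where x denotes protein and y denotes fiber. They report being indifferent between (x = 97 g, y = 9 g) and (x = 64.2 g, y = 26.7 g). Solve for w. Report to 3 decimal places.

u(97,9) = u(64.2,26.7) means w·97 + (1−w)·9 = w·64.2 + (1−w)·26.7.
Collecting terms: w·32.8 = (1−w)·17.7.
The marginal rate of substitution is 17.7/32.8, so w = 17.7/(32.8+17.7) = 0.350.

w = 0.350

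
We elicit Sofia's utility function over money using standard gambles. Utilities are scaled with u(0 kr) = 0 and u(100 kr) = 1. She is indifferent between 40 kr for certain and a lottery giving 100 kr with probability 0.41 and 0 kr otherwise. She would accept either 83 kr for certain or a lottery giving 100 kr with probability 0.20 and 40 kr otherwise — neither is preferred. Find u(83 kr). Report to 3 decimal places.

0.528

The first gamble pins u(40 kr): it must equal 0.41·1 + 0.59·0 = 0.41.
Then u(83 kr) = 0.20·u(100 kr) + 0.80·u(40 kr) = 0.20·1.00 + 0.80·0.41 = 0.5280.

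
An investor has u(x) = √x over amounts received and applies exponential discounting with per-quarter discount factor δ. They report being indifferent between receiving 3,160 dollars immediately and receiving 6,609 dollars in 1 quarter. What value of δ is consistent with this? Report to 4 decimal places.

Equating discounted utilities: u(3160) = δ·u(6609) ⇒ δ = u(3160)/u(6609).
With u(x) = √x: δ = √3160/√6609 = √(3160/6609) = 0.69147.

δ ≈ 0.6915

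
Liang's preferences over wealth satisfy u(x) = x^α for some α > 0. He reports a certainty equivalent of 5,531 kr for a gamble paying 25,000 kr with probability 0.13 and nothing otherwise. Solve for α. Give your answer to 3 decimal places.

The lottery's expected utility is 0.13·u(25000) + 0.87·u(0) = 0.13·25000^α (since u(0) = 0 for α > 0).
Equating: 5531^α = 0.13·25000^α, i.e. 0.2212^α = 0.13.
Taking logs: α·ln(5531/25000) = ln(0.13), so α = -2.040221 / -1.508507 ≈ 1.352.

α ≈ 1.352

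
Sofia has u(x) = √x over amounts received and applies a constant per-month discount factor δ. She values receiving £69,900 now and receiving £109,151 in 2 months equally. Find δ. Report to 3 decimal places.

δ ≈ 0.895

Equating discounted utilities: u(69900) = δ^2·u(109151) ⇒ δ^2 = u(69900)/u(109151).
Since u(x) = √x, δ^2 = √(69900/109151) = 0.80025.
Hence δ = (0.80025)^(1/2) = 0.89457.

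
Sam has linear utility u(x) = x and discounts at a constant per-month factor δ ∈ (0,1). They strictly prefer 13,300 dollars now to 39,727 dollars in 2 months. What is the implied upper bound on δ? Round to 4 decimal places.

Under u(x) = x this choice says 13300 > δ^2·39727.
Hence δ^2 < 13300/39727 = 0.33478, and x ↦ x^(1/2) is increasing on (0,∞).
δ < (13300/39727)^(1/2) ≈ 0.5786.

δ < 0.5786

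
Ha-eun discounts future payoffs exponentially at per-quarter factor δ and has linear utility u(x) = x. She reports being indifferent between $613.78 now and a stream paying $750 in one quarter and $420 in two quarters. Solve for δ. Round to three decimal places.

δ ≈ 0.610

The stream is worth 750δ + 420δ² today, so 750δ + 420δ² = 613.78.
So 420δ² + 750δ − 613.78 = 0.
The positive root is δ = [−750 + √(750² + 4·420·613.78)] / (2·420) = (−750 + 1262.399)/840 ≈ 0.610.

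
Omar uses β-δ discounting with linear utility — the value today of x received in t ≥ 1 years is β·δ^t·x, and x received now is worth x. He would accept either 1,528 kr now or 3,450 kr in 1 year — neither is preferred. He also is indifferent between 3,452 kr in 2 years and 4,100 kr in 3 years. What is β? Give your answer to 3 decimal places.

β ≈ 0.526

The second indifference involves only future payoffs, so β cancels: β·δ^2·3452 = β·δ^3·4100, giving δ = 3452/4100 = 0.84195.
The first indifference: 1528 = β·δ·3450, so β = 1528/(δ·3450) = 1528/(0.84195·3450) ≈ 0.526.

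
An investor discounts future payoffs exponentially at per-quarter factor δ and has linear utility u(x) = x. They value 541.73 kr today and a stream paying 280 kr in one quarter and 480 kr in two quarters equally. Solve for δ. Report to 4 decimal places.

The stream is worth 280δ + 480δ² today, so 280δ + 480δ² = 541.73.
That is, 480δ² + 280δ − 541.73 = 0, a quadratic in δ.
δ = (−280 + √(280² + 4·480·541.73)) / (2·480) = (−280 + √1118521.60) / 960 ≈ 0.8100.

δ ≈ 0.8100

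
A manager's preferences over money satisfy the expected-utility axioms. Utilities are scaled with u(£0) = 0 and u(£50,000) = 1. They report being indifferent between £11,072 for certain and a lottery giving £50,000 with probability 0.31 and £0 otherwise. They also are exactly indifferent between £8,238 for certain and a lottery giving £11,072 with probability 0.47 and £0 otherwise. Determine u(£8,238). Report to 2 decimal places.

0.15

From the first indifference, u(£11,072) = 0.31·u(£50,000) + 0.69·u(£0) = 0.31·1 + 0.69·0 = 0.31.
The second indifference gives u(£8,238) = 0.47·u(£11,072) + 0.53·u(£0) = 0.47·0.31 + 0.53·0.00 = 0.1457.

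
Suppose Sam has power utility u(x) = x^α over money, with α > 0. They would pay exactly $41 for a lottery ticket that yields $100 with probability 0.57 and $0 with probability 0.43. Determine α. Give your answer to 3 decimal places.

α ≈ 0.630

EU(lottery) = 0.57·100^α + 0.43·0 = 0.57·100^α.
Setting u(41) equal to that: 41^α = 0.57·100^α ⇒ (41/100)^α = 0.57.
Taking logs: α·ln(41/100) = ln(0.57), so α = -0.562119 / -0.891598 ≈ 0.630.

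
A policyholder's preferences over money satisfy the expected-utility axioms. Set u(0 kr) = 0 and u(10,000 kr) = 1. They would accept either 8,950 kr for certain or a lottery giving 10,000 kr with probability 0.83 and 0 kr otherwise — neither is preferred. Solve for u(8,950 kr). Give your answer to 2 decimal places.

The indifference gives u(8,950 kr) = 0.83·u(10,000 kr) + 0.17·u(0 kr) = 0.83·1 + 0.17·0 = 0.83.

0.83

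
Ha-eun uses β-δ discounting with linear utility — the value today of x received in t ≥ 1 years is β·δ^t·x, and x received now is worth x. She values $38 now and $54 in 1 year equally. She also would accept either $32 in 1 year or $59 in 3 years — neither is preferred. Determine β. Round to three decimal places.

From the later pair, β·δ^1·32 = β·δ^3·59; dividing through, δ^2 = 32/59 = 0.54237, so δ = 0.73646.
The first indifference: 38 = β·δ·54, so β = 38/(δ·54) = 38/(0.73646·54) ≈ 0.956.

β ≈ 0.956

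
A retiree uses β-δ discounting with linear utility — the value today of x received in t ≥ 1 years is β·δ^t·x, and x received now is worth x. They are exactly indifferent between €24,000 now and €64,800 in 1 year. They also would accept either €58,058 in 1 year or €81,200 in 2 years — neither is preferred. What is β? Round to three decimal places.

From the later pair, β·δ^1·58058 = β·δ^2·81200; dividing through, δ = 58058/81200 = 0.71500.
Substituting δ into 24000 = β·δ·64800: β = 24000/(46332.000) ≈ 0.518.

β ≈ 0.518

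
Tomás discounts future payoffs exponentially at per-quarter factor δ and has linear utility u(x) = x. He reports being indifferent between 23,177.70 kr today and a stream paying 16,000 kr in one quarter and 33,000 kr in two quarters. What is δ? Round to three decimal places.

δ ≈ 0.630

The stream is worth 16000δ + 33000δ² today, so 16000δ + 33000δ² = 23177.70.
Rearranged: 33000δ² + 16000δ − 23177.70 = 0.
δ = (−16000 + √(16000² + 4·33000·23177.70)) / (2·33000) = (−16000 + √3315456400.00) / 66000 ≈ 0.630.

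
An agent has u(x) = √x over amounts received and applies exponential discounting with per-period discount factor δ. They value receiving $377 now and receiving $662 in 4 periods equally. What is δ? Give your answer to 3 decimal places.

δ ≈ 0.932

Indifference means u(377) = δ^4 · u(662), so δ^4 = u(377)/u(662).
Since u(x) = √x, δ^4 = √(377/662) = 0.75464.
Taking the 4th root: δ = 0.75464^(1/4) ≈ 0.932.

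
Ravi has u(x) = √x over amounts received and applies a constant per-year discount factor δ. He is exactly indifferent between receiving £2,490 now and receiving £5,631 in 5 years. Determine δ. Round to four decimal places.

δ ≈ 0.9216

Equating discounted utilities: u(2490) = δ^5·u(5631) ⇒ δ^5 = u(2490)/u(5631).
Since u(x) = √x, δ^5 = √(2490/5631) = 0.66498.
So δ = 0.66498^(1/5) ≈ 0.9216.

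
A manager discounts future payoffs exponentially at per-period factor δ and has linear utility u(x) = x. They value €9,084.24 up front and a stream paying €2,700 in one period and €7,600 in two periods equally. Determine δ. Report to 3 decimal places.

The stream is worth 2700δ + 7600δ² today, so 2700δ + 7600δ² = 9084.24.
So 7600δ² + 2700δ − 9084.24 = 0.
By the quadratic formula (taking the positive root), δ = (−2700 + √283450896.00) / 15200 ≈ 0.930.

δ ≈ 0.930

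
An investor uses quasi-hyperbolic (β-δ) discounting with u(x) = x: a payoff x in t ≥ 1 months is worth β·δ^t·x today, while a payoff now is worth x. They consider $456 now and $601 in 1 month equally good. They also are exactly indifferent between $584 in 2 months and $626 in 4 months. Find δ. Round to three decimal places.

δ ≈ 0.966

From the later pair, β·δ^2·584 = β·δ^4·626; dividing through, δ^2 = 584/626 = 0.93291, so δ = 0.96587.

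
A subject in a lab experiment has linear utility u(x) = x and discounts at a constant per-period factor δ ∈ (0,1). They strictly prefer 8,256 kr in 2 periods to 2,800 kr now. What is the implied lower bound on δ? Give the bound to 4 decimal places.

δ > 0.5824

Comparing present values: 2800 < δ^2·8256.
So δ^2 > 2800/8256 = 0.33915; taking the square root of both positive sides preserves the inequality.
δ > (2800/8256)^(1/2) ≈ 0.5824.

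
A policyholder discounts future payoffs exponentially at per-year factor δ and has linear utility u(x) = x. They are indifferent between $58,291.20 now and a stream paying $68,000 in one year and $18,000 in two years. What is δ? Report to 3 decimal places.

Equating present values: 58291.20 = 68000δ + 18000δ².
Rearranged: 18000δ² + 68000δ − 58291.20 = 0.
By the quadratic formula (taking the positive root), δ = (−68000 + √8820966400.00) / 36000 ≈ 0.720.

δ ≈ 0.720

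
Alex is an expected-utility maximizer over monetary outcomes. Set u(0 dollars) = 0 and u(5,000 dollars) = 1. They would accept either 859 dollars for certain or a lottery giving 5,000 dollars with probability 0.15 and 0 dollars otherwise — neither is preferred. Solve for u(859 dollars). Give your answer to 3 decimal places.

u(859 dollars) equals the lottery's expected utility: 0.15·1 + 0.85·0 = 0.15.

0.150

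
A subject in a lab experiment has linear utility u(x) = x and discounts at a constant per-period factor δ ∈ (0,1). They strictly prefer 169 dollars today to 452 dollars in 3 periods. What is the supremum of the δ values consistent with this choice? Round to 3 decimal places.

δ < 0.720

Under u(x) = x this choice says 169 > δ^3·452.
Hence δ^3 < 169/452 = 0.37389, and x ↦ x^(1/3) is increasing on (0,∞).
δ < (169/452)^(1/3) ≈ 0.720.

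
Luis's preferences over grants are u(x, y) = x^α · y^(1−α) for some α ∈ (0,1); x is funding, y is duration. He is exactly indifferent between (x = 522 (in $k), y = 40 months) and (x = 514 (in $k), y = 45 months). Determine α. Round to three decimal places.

α ≈ 0.884

Indifference: 522^α · 40^(1−α) = 514^α · 45^(1−α).
Taking logs: α·ln 522 + (1−α)·ln 40 = α·ln 514 + (1−α)·ln 45, i.e. α·0.015444 = (1−α)·0.117783.
So α/(1−α) = (0.117783)/(0.015444) = 7.626457, and α = 7.626457/8.626457 ≈ 0.884.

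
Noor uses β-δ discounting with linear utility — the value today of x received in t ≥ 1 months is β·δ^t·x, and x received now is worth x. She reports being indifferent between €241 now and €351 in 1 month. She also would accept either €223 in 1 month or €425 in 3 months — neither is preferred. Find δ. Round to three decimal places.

Both payoffs in the second observation are in the future, so β drops out: δ^1·223 = δ^3·425 ⇒ δ^2 = 223/425 = 0.52471, so δ = 0.72437.

δ ≈ 0.724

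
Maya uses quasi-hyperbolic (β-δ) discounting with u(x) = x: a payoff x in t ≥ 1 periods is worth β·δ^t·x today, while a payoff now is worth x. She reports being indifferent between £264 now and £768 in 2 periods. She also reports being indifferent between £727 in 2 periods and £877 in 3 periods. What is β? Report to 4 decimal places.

Both payoffs in the second observation are in the future, so β drops out: δ^2·727 = δ^3·877 ⇒ δ = 727/877 = 0.82896.
Substituting δ into 264 = β·δ^2·768: β = 264/(527.753) ≈ 0.5002.

β ≈ 0.5002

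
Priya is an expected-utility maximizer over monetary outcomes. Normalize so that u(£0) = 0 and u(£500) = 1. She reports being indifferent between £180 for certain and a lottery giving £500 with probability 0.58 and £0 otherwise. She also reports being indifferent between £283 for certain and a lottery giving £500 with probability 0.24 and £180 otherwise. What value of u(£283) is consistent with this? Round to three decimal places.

The first gamble pins u(£180): it must equal 0.58·1 + 0.42·0 = 0.58.
The second indifference gives u(£283) = 0.24·u(£500) + 0.76·u(£180) = 0.24·1.00 + 0.76·0.58 = 0.6808.

0.681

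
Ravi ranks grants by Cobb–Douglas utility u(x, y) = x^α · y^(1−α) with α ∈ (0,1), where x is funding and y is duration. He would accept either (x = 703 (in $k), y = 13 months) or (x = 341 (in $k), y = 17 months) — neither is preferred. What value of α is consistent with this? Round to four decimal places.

α ≈ 0.2705

Indifference: 703^α · 13^(1−α) = 341^α · 17^(1−α).
Taking logs: α·ln 703 + (1−α)·ln 13 = α·ln 341 + (1−α)·ln 17, i.e. α·0.7234744 = (1−α)·0.2682640.
With A = 0.7234744 and B = 0.2682640: α·A = (1−α)·B, so α = B/(A+B) = 0.2682640/0.9917384 ≈ 0.2705.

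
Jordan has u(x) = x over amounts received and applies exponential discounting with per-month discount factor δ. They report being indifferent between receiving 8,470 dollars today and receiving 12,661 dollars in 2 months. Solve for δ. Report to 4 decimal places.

The payoff in 2 months is discounted by δ^2, so u(8470) = δ^2·u(12661) and δ^2 = u(8470)/u(12661).
With u(x) = x: δ^2 = 8470/12661 = 0.66898.
Taking the square root: δ = 0.66898^(1/2) ≈ 0.8179.

δ ≈ 0.8179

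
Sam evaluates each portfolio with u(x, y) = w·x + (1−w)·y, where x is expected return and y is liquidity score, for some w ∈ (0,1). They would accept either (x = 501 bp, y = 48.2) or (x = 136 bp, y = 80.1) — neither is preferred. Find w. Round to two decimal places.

u(501,48.2) = u(136,80.1) means w·501 + (1−w)·48.2 = w·136 + (1−w)·80.1.
Rearranging, 365·w − 31.9·(1−w) = 0.
The marginal rate of substitution is 31.9/365, so w = 31.9/(365+31.9) = 0.08.

w = 0.08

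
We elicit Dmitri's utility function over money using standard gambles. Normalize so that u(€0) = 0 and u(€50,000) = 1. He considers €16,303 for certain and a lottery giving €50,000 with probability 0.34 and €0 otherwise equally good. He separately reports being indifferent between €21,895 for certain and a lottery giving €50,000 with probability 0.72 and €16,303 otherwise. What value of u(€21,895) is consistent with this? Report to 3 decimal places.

First, u(€16,303) = 0.34·u(€50,000) + 0.66·u(€0) = 0.34.
Chaining: u(€21,895) = 0.72·1.00 + 0.28·0.34 = 0.8152.

0.815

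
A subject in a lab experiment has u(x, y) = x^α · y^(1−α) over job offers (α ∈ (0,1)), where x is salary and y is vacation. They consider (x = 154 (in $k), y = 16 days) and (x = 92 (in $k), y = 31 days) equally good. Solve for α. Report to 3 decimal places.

The Cobb–Douglas utilities coincide, so 154^α·16^(1−α) = 92^α·31^(1−α).
(154/92)^α = (31/16)^(1−α); take logs: α·ln(154/92) = (1−α)·ln(31/16), i.e. α·0.515164 = (1−α)·0.661398.
So α/(1−α) = (0.661398)/(0.515164) = 1.283859, and α = 1.283859/2.283859 ≈ 0.562.

α ≈ 0.562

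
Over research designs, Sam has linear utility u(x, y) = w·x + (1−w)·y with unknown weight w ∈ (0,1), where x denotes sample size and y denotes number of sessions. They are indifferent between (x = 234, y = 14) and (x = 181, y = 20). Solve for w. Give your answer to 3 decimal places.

u(234,14) = u(181,20) means w·234 + (1−w)·14 = w·181 + (1−w)·20.
w·(234−181) = (1−w)·(20−14), i.e. w·53 = (1−w)·6.
Hence w = 6/(53+6) = 6/59 = 0.102.

w = 0.102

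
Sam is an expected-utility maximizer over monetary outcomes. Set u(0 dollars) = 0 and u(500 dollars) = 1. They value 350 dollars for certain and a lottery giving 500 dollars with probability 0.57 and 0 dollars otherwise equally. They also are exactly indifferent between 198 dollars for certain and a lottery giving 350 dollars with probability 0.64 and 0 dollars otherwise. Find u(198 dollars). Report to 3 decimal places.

From the first indifference, u(350 dollars) = 0.57·u(500 dollars) + 0.43·u(0 dollars) = 0.57·1 + 0.43·0 = 0.57.
The second indifference gives u(198 dollars) = 0.64·u(350 dollars) + 0.36·u(0 dollars) = 0.64·0.57 + 0.36·0.00 = 0.3648.

0.365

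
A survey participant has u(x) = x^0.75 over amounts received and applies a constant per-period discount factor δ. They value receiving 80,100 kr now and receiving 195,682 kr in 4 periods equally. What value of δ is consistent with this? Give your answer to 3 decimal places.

Equating discounted utilities: u(80100) = δ^4·u(195682) ⇒ δ^4 = u(80100)/u(195682).
Since u(x) = x^0.75, δ^4 = (80100/195682)^0.75 = 0.40934^0.75 = 0.51175.
So δ = 0.51175^(1/4) ≈ 0.846.

δ ≈ 0.846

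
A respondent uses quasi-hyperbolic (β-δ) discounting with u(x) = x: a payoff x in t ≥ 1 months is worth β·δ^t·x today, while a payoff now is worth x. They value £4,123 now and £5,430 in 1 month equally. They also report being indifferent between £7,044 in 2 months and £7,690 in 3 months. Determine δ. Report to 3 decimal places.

δ ≈ 0.916

Both payoffs in the second observation are in the future, so β drops out: δ^2·7044 = δ^3·7690 ⇒ δ = 7044/7690 = 0.91599.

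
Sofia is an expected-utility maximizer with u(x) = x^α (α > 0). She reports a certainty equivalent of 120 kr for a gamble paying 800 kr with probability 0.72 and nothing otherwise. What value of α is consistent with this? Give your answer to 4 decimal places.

α ≈ 0.1732

The lottery's expected utility is 0.72·u(800) + 0.28·u(0) = 0.72·800^α (since u(0) = 0 for α > 0).
Equating: 120^α = 0.72·800^α, i.e. 0.1500^α = 0.72.
α = ln(0.72) / ln(120/800) = -0.3285041/-1.8971200 ≈ 0.1732.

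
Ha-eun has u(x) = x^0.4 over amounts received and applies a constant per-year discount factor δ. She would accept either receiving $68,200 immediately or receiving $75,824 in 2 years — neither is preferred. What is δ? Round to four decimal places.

Equating discounted utilities: u(68200) = δ^2·u(75824) ⇒ δ^2 = u(68200)/u(75824).
Since u(x) = x^0.4, δ^2 = (68200/75824)^0.4 = 0.89945^0.4 = 0.95850.
So δ = 0.95850^(1/2) ≈ 0.9790.

δ ≈ 0.9790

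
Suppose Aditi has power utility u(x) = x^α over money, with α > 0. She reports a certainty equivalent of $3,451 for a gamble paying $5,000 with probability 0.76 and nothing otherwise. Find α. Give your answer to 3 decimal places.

The lottery's expected utility is 0.76·u(5000) + 0.24·u(0) = 0.76·5000^α (since u(0) = 0 for α > 0).
Setting u(3451) equal to that: 3451^α = 0.76·5000^α ⇒ (3451/5000)^α = 0.76.
Take logs: α = ln 0.76 / ln(3451/5000) ≈ 0.74017.

α ≈ 0.740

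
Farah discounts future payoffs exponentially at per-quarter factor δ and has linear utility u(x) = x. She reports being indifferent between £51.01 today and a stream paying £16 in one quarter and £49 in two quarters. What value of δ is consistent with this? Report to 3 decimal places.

Present value of the stream is 16·δ + 49·δ². Indifference gives 16δ + 49δ² = 51.01.
Rearranged: 49δ² + 16δ − 51.01 = 0.
By the quadratic formula (taking the positive root), δ = (−16 + √10253.96) / 98 ≈ 0.870.

δ ≈ 0.870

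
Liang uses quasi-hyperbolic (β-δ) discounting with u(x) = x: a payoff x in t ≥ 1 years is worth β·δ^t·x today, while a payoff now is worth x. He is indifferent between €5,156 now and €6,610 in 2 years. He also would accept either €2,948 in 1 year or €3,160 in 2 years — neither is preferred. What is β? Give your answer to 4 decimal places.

From the later pair, β·δ^1·2948 = β·δ^2·3160; dividing through, δ = 2948/3160 = 0.93291.
The first indifference: 5156 = β·δ^2·6610, so β = 5156/(δ^2·6610) = 5156/(0.87032·6610) ≈ 0.8963.

β ≈ 0.8963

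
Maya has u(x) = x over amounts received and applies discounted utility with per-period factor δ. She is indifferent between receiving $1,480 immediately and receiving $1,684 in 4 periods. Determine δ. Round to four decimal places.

Indifference means u(1480) = δ^4 · u(1684), so δ^4 = u(1480)/u(1684).
With u(x) = x: δ^4 = 1480/1684 = 0.87886.
Taking the 4th root: δ = 0.87886^(1/4) ≈ 0.9682.

δ ≈ 0.9682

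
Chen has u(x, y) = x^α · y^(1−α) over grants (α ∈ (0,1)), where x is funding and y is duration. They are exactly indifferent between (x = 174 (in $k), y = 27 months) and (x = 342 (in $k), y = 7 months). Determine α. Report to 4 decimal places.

α ≈ 0.6664

Set the two utilities equal: 174^α·27^(1−α) = 342^α·7^(1−α).
Rearrange to (174/342)^α = (7/27)^(1−α) and take logs: α·-0.6757554 = (1−α)·-1.3499267.
So α/(1−α) = (-1.3499267)/(-0.6757554) = 1.9976558, and α = 1.9976558/2.9976558 ≈ 0.6664.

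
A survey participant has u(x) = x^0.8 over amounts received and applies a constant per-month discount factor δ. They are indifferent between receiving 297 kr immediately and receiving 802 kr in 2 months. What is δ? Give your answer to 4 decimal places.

δ ≈ 0.6721

The payoff in 2 months is discounted by δ^2, so u(297) = δ^2·u(802) and δ^2 = u(297)/u(802).
Since u(x) = x^0.8, δ^2 = (297/802)^0.8 = 0.37032^0.8 = 0.45172.
So δ = 0.45172^(1/2) ≈ 0.6721.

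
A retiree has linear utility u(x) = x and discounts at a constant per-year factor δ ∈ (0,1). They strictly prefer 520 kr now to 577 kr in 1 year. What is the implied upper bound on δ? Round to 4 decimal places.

The preference means 520 > δ·577.
Dividing through by 577 gives δ < 0.90121.

δ < 0.9012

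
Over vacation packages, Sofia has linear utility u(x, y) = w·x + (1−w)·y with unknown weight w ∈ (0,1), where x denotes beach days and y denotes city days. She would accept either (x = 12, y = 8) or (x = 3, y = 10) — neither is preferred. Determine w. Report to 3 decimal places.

Equating utilities: w·12 + (1−w)·8 = w·3 + (1−w)·10.
Rearranging, 9·w − 2·(1−w) = 0.
The marginal rate of substitution is 2/9, so w = 2/(9+2) = 0.182.

w = 0.182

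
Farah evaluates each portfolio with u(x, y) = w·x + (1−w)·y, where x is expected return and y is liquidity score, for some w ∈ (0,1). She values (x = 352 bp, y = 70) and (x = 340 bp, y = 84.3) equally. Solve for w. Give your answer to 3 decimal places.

w = 0.544

u(352,70) = u(340,84.3) means w·352 + (1−w)·70 = w·340 + (1−w)·84.3.
Collecting terms: w·12 = (1−w)·14.3.
Hence w = 14.3/(12+14.3) = 14.3/26.3 = 0.544.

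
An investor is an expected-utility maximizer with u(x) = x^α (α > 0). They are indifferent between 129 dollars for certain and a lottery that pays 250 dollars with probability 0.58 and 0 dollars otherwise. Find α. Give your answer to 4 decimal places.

α ≈ 0.8233

The lottery's expected utility is 0.58·u(250) + 0.42·u(0) = 0.58·250^α (since u(0) = 0 for α > 0).
Equating: 129^α = 0.58·250^α, i.e. 0.5160^α = 0.58.
α = ln(0.58) / ln(129/250) = -0.5447272/-0.6616485 ≈ 0.8233.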